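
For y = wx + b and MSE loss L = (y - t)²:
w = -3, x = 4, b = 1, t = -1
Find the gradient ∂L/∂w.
∂L/∂w = -80

y = wx + b = (-3)(4) + 1 = -11
∂L/∂y = 2(y - t) = 2(-11 - -1) = -20
∂y/∂w = x = 4
∂L/∂w = ∂L/∂y · ∂y/∂w = -20 × 4 = -80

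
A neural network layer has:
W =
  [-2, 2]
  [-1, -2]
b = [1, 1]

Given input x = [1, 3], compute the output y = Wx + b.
y = [5, -6]

Wx = [-2×1 + 2×3, -1×1 + -2×3]
   = [4, -7]
y = Wx + b = [4 + 1, -7 + 1] = [5, -6]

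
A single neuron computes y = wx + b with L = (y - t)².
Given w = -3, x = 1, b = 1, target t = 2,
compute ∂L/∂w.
∂L/∂w = -8

y = wx + b = (-3)(1) + 1 = -2
∂L/∂y = 2(y - t) = 2(-2 - 2) = -8
∂y/∂w = x = 1
∂L/∂w = ∂L/∂y · ∂y/∂w = -8 × 1 = -8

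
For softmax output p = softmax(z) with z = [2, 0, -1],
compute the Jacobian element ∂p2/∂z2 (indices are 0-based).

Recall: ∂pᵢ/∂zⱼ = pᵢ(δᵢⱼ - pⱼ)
∂p2/∂z2 = 0.04025

p = softmax(z) = [0.8438, 0.1142, 0.04201]
p2 = 0.04201

∂p2/∂z2 = p2(1 - p2) = 0.04201 × (1 - 0.04201) = 0.04025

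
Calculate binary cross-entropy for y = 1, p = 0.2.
L = 1.609

L = -1·log(0.2) - 0·log(0.8) = -log(0.2) = 1.609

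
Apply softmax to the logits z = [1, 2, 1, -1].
p = [0.206, 0.5601, 0.206, 0.0279]

exp(z) = [2.718, 7.389, 2.718, 0.3679]
Sum = 13.19
p = [0.206, 0.5601, 0.206, 0.0279]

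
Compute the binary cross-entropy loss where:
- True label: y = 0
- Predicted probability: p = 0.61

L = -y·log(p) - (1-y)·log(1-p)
L = 0.9416

L = -0·log(0.61) - 1·log(0.39) = -log(0.39) = 0.9416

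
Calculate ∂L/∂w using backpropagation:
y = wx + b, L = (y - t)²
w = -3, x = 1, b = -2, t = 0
∂L/∂w = -10

y = wx + b = (-3)(1) + -2 = -5
∂L/∂y = 2(y - t) = 2(-5 - 0) = -10
∂y/∂w = x = 1
∂L/∂w = ∂L/∂y · ∂y/∂w = -10 × 1 = -10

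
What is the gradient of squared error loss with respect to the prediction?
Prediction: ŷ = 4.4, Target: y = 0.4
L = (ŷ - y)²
∂L/∂ŷ = 8.0

∂L/∂ŷ = 2(ŷ - y) = 2(4.4 - 0.4) = 2(4.0) = 8.0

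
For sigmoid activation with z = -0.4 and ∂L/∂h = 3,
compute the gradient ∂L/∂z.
∂L/∂z = 0.7208

σ(-0.4) = 0.4013
σ'(-0.4) = σ(-0.4)(1 - σ(-0.4)) = 0.4013 × 0.5987 = 0.2403
∂L/∂z = ∂L/∂h · σ'(z) = 3 × 0.2403 = 0.7208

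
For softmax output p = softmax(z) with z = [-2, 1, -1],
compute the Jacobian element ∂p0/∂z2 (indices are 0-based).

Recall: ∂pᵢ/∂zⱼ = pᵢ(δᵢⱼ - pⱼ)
∂p0/∂z2 = -0.004797

p = softmax(z) = [0.04201, 0.8438, 0.1142]
p0 = 0.04201, p2 = 0.1142

∂p0/∂z2 = -p0 × p2 = -0.04201 × 0.1142 = -0.004797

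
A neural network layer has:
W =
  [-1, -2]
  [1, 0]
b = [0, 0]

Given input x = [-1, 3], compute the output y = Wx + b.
y = [-5, -1]

Wx = [-1×-1 + -2×3, 1×-1 + 0×3]
   = [-5, -1]
y = Wx + b = [-5 + 0, -1 + 0] = [-5, -1]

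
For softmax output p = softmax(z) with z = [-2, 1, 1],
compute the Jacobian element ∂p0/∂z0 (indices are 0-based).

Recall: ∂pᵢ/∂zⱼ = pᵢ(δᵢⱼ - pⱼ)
∂p0/∂z0 = 0.0237

p = softmax(z) = [0.02429, 0.4879, 0.4879]
p0 = 0.02429

∂p0/∂z0 = p0(1 - p0) = 0.02429 × (1 - 0.02429) = 0.0237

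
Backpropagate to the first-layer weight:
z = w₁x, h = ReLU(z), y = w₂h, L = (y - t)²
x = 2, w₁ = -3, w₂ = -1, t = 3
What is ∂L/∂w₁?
∂L/∂w₁ = 0

Forward pass:
z = w₁x = -3×2 = -6
h = ReLU(-6) = 0
y = w₂h = -1×0 = 0

Backward pass:
∂L/∂y = 2(y - t) = 2(0 - 3) = -6
∂y/∂h = w₂ = -1
∂h/∂z = 0 (ReLU derivative)
∂z/∂w₁ = x = 2

∂L/∂w₁ = -6 × -1 × 0 × 2 = 0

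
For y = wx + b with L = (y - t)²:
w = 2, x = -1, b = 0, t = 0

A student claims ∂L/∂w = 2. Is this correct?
Incorrect

y = (2)(-1) + 0 = -2
∂L/∂y = 2(y - t) = 2(-2 - 0) = -4
∂y/∂w = x = -1
∂L/∂w = -4 × -1 = 4

Claimed value: 2
Incorrect: The correct gradient is 4.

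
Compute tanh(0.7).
0.6044

tanh(0.7) = (e^(0.7) - e^(-0.7))/(e^(0.7) + e^(-0.7)) = 0.6044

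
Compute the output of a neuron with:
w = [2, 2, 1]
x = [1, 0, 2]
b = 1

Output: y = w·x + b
y = 5

y = (2)(1) + (2)(0) + (1)(2) + 1 = 5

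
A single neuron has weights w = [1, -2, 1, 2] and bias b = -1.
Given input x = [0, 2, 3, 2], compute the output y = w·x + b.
y = 2

y = (1)(0) + (-2)(2) + (1)(3) + (2)(2) + -1 = 2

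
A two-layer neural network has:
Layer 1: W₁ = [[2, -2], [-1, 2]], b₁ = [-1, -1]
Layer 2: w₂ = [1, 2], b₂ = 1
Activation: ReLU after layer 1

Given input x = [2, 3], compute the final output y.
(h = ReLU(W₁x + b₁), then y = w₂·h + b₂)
y = 7

Layer 1 pre-activation: z₁ = [-3, 3]
After ReLU: h = [0, 3]
Layer 2 output: y = 1×0 + 2×3 + 1 = 7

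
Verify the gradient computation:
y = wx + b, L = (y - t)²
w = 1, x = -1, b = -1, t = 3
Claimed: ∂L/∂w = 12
Incorrect

y = (1)(-1) + -1 = -2
∂L/∂y = 2(y - t) = 2(-2 - 3) = -10
∂y/∂w = x = -1
∂L/∂w = -10 × -1 = 10

Claimed value: 12
Incorrect: The correct gradient is 10.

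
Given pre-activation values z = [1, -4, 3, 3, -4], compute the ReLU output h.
h = [1, 0, 3, 3, 0]

ReLU applied element-wise: max(0,1)=1, max(0,-4)=0, max(0,3)=3, max(0,3)=3, max(0,-4)=0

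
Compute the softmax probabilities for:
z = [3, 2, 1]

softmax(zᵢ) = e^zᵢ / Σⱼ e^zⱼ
p = [0.6652, 0.2447, 0.09]

exp(z) = [20.09, 7.389, 2.718]
Sum = 30.19
p = [0.6652, 0.2447, 0.09]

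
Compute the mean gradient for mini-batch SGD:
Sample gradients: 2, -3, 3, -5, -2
Average gradient = -1

Average = (1/5)(2 + -3 + 3 + -5 + -2) = -5/5 = -1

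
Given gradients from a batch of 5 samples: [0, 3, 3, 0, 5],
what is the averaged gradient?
Average gradient = 2.2

Average = (1/5)(0 + 3 + 3 + 0 + 5) = 11/5 = 2.2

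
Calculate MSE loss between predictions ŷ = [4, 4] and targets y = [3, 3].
MSE = 1

MSE = (1/2)((4-3)² + (4-3)²) = (1/2)(1 + 1) = 1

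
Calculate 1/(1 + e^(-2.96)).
0.9507

sigmoid(2.96) = 1/(1 + e^(-2.96)) = 1/(1 + 0.05182) = 0.9507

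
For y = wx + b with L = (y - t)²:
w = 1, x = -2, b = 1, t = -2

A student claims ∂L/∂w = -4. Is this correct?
Correct

y = (1)(-2) + 1 = -1
∂L/∂y = 2(y - t) = 2(-1 - -2) = 2
∂y/∂w = x = -2
∂L/∂w = 2 × -2 = -4

Claimed value: -4
Correct: The correct gradient is -4.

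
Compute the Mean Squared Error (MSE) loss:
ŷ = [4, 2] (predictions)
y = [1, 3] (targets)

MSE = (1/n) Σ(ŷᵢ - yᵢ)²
MSE = 5

MSE = (1/2)((4-1)² + (2-3)²) = (1/2)(9 + 1) = 5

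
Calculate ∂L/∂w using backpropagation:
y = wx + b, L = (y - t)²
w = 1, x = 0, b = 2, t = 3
∂L/∂w = 0

y = wx + b = (1)(0) + 2 = 2
∂L/∂y = 2(y - t) = 2(2 - 3) = -2
∂y/∂w = x = 0
∂L/∂w = ∂L/∂y · ∂y/∂w = -2 × 0 = 0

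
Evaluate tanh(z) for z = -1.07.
-0.7895

tanh(-1.07) = (e^(-1.07) - e^(1.07))/(e^(-1.07) + e^(1.07)) = -0.7895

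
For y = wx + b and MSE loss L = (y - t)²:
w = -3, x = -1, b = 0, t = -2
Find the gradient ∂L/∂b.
∂L/∂b = 10

y = wx + b = (-3)(-1) + 0 = 3
∂L/∂y = 2(y - t) = 2(3 - -2) = 10
∂y/∂b = 1
∂L/∂b = ∂L/∂y · ∂y/∂b = 10 × 1 = 10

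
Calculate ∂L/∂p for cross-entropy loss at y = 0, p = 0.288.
∂L/∂p = 1.404

∂L/∂p = -y/p + (1-y)/(1-p) = 0 + 1/0.712 = 1.404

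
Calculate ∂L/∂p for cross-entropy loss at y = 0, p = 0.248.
∂L/∂p = 1.33

∂L/∂p = -y/p + (1-y)/(1-p) = 0 + 1/0.752 = 1.33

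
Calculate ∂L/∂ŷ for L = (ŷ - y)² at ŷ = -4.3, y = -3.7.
∂L/∂ŷ = -1.2

∂L/∂ŷ = 2(ŷ - y) = 2(-4.3 - -3.7) = 2(-0.6) = -1.2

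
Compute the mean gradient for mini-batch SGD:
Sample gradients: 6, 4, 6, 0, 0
Average gradient = 3.2

Average = (1/5)(6 + 4 + 6 + 0 + 0) = 16/5 = 3.2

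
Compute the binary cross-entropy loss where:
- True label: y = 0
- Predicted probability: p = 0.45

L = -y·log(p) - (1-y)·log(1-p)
L = 0.5978

L = -0·log(0.45) - 1·log(0.55) = -log(0.55) = 0.5978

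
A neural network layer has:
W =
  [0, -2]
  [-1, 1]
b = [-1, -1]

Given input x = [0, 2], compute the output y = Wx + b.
y = [-5, 1]

Wx = [0×0 + -2×2, -1×0 + 1×2]
   = [-4, 2]
y = Wx + b = [-4 + -1, 2 + -1] = [-5, 1]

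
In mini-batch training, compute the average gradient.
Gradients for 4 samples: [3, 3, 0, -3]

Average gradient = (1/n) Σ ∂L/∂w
Average gradient = 0.75

Average = (1/4)(3 + 3 + 0 + -3) = 3/4 = 0.75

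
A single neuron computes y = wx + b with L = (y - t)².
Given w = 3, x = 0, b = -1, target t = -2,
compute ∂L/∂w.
∂L/∂w = 0

y = wx + b = (3)(0) + -1 = -1
∂L/∂y = 2(y - t) = 2(-1 - -2) = 2
∂y/∂w = x = 0
∂L/∂w = ∂L/∂y · ∂y/∂w = 2 × 0 = 0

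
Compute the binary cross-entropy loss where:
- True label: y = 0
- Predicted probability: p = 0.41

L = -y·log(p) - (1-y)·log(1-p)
L = 0.5276

L = -0·log(0.41) - 1·log(0.59) = -log(0.59) = 0.5276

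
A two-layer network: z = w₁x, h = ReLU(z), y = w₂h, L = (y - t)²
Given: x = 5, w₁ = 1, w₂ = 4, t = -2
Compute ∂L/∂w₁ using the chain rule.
∂L/∂w₁ = 880

Forward pass:
z = w₁x = 1×5 = 5
h = ReLU(5) = 5
y = w₂h = 4×5 = 20

Backward pass:
∂L/∂y = 2(y - t) = 2(20 - -2) = 44
∂y/∂h = w₂ = 4
∂h/∂z = 1 (ReLU derivative)
∂z/∂w₁ = x = 5

∂L/∂w₁ = 44 × 4 × 1 × 5 = 880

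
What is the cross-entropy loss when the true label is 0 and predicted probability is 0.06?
L = 0.06188

L = -0·log(0.06) - 1·log(0.94) = -log(0.94) = 0.06188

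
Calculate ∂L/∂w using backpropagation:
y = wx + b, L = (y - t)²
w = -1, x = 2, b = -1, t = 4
∂L/∂w = -28

y = wx + b = (-1)(2) + -1 = -3
∂L/∂y = 2(y - t) = 2(-3 - 4) = -14
∂y/∂w = x = 2
∂L/∂w = ∂L/∂y · ∂y/∂w = -14 × 2 = -28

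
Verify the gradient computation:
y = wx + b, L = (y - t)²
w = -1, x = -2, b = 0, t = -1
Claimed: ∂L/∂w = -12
Correct

y = (-1)(-2) + 0 = 2
∂L/∂y = 2(y - t) = 2(2 - -1) = 6
∂y/∂w = x = -2
∂L/∂w = 6 × -2 = -12

Claimed value: -12
Correct: The correct gradient is -12.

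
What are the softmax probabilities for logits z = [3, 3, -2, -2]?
p = [0.4967, 0.4967, 0.0033, 0.0033]

exp(z) = [20.09, 20.09, 0.1353, 0.1353]
Sum = 40.44
p = [0.4967, 0.4967, 0.0033, 0.0033]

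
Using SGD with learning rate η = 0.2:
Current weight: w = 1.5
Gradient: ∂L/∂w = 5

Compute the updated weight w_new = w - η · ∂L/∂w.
w_new = 0.5

w_new = w - η·∂L/∂w = 1.5 - 0.2×(5) = 1.5 - (1) = 0.5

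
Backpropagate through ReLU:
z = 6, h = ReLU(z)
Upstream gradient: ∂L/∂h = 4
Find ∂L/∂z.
∂L/∂z = 4

h = ReLU(6) = 6
Since z > 0: ∂h/∂z = 1
∂L/∂z = ∂L/∂h · ∂h/∂z = 4 × 1 = 4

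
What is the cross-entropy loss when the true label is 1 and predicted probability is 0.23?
L = 1.47

L = -1·log(0.23) - 0·log(0.77) = -log(0.23) = 1.47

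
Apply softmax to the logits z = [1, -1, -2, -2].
p = [0.8098, 0.1096, 0.0403, 0.0403]

exp(z) = [2.718, 0.3679, 0.1353, 0.1353]
Sum = 3.357
p = [0.8098, 0.1096, 0.0403, 0.0403]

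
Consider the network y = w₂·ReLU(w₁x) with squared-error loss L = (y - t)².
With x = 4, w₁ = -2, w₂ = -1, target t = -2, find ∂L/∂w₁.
∂L/∂w₁ = 0

Forward pass:
z = w₁x = -2×4 = -8
h = ReLU(-8) = 0
y = w₂h = -1×0 = 0

Backward pass:
∂L/∂y = 2(y - t) = 2(0 - -2) = 4
∂y/∂h = w₂ = -1
∂h/∂z = 0 (ReLU derivative)
∂z/∂w₁ = x = 4

∂L/∂w₁ = 4 × -1 × 0 × 4 = 0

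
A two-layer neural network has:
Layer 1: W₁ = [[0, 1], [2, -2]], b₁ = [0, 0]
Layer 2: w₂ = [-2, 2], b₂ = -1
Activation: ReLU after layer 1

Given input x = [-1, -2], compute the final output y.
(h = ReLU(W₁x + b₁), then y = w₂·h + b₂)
y = 3

Layer 1 pre-activation: z₁ = [-2, 2]
After ReLU: h = [0, 2]
Layer 2 output: y = -2×0 + 2×2 + -1 = 3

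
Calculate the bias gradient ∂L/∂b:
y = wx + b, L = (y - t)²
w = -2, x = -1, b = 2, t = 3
∂L/∂b = 2

y = wx + b = (-2)(-1) + 2 = 4
∂L/∂y = 2(y - t) = 2(4 - 3) = 2
∂y/∂b = 1
∂L/∂b = ∂L/∂y · ∂y/∂b = 2 × 1 = 2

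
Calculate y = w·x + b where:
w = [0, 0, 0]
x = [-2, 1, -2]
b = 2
y = 2

y = (0)(-2) + (0)(1) + (0)(-2) + 2 = 2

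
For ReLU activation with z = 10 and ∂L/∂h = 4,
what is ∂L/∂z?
∂L/∂z = 4

h = ReLU(10) = 10
Since z > 0: ∂h/∂z = 1
∂L/∂z = ∂L/∂h · ∂h/∂z = 4 × 1 = 4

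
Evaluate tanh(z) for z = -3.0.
-0.9951

tanh(-3.0) = (e^(-3.0) - e^(3.0))/(e^(-3.0) + e^(3.0)) = -0.9951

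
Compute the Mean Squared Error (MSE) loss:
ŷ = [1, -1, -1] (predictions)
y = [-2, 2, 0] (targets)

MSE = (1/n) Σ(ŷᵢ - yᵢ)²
MSE = 6.333

MSE = (1/3)((1--2)² + (-1-2)² + (-1-0)²) = (1/3)(9 + 9 + 1) = 6.333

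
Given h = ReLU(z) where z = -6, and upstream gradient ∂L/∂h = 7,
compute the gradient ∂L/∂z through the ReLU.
∂L/∂z = 0

h = ReLU(-6) = 0
Since z < 0: ∂h/∂z = 0
∂L/∂z = ∂L/∂h · ∂h/∂z = 7 × 0 = 0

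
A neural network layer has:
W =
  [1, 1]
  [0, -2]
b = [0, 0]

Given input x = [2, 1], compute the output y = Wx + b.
y = [3, -2]

Wx = [1×2 + 1×1, 0×2 + -2×1]
   = [3, -2]
y = Wx + b = [3 + 0, -2 + 0] = [3, -2]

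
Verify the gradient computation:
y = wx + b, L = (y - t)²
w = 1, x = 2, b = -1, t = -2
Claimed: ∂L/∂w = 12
Correct

y = (1)(2) + -1 = 1
∂L/∂y = 2(y - t) = 2(1 - -2) = 6
∂y/∂w = x = 2
∂L/∂w = 6 × 2 = 12

Claimed value: 12
Correct: The correct gradient is 12.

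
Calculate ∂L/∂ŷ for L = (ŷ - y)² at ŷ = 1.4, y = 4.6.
∂L/∂ŷ = -6.4

∂L/∂ŷ = 2(ŷ - y) = 2(1.4 - 4.6) = 2(-3.2) = -6.4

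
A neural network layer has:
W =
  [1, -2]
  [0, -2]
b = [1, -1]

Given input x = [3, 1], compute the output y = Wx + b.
y = [2, -3]

Wx = [1×3 + -2×1, 0×3 + -2×1]
   = [1, -2]
y = Wx + b = [1 + 1, -2 + -1] = [2, -3]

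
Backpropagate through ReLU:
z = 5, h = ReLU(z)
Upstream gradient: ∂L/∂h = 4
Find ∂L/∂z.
∂L/∂z = 4

h = ReLU(5) = 5
Since z > 0: ∂h/∂z = 1
∂L/∂z = ∂L/∂h · ∂h/∂z = 4 × 1 = 4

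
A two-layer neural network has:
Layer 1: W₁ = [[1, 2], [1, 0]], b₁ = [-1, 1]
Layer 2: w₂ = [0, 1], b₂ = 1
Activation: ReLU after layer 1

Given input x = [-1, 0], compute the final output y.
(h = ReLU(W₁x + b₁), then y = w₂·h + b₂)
y = 1

Layer 1 pre-activation: z₁ = [-2, 0]
After ReLU: h = [0, 0]
Layer 2 output: y = 0×0 + 1×0 + 1 = 1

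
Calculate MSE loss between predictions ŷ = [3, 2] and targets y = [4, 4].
MSE = 2.5

MSE = (1/2)((3-4)² + (2-4)²) = (1/2)(1 + 4) = 2.5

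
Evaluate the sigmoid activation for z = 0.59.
0.6434

sigmoid(0.59) = 1/(1 + e^(-0.59)) = 1/(1 + 0.5543) = 0.6434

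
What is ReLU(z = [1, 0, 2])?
h = [1, 0, 2]

ReLU applied element-wise: max(0,1)=1, max(0,0)=0, max(0,2)=2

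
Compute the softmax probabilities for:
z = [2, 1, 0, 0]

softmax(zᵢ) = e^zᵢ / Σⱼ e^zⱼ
p = [0.6103, 0.2245, 0.0826, 0.0826]

exp(z) = [7.389, 2.718, 1, 1]
Sum = 12.11
p = [0.6103, 0.2245, 0.0826, 0.0826]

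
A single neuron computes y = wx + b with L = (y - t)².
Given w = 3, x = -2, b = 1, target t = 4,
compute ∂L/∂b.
∂L/∂b = -18

y = wx + b = (3)(-2) + 1 = -5
∂L/∂y = 2(y - t) = 2(-5 - 4) = -18
∂y/∂b = 1
∂L/∂b = ∂L/∂y · ∂y/∂b = -18 × 1 = -18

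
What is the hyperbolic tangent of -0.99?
-0.7574

tanh(-0.99) = (e^(-0.99) - e^(0.99))/(e^(-0.99) + e^(0.99)) = -0.7574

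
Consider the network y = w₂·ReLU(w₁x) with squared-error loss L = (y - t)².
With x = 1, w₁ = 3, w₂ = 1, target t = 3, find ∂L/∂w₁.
∂L/∂w₁ = 0

Forward pass:
z = w₁x = 3×1 = 3
h = ReLU(3) = 3
y = w₂h = 1×3 = 3

Backward pass:
∂L/∂y = 2(y - t) = 2(3 - 3) = 0
∂y/∂h = w₂ = 1
∂h/∂z = 1 (ReLU derivative)
∂z/∂w₁ = x = 1

∂L/∂w₁ = 0 × 1 × 1 × 1 = 0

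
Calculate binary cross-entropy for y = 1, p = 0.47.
L = 0.755

L = -1·log(0.47) - 0·log(0.53) = -log(0.47) = 0.755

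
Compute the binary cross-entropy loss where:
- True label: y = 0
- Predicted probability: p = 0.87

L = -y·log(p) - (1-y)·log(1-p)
L = 2.04

L = -0·log(0.87) - 1·log(0.13) = -log(0.13) = 2.04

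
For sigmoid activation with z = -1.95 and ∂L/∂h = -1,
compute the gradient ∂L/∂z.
∂L/∂z = -0.109

σ(-1.95) = 0.1246
σ'(-1.95) = σ(-1.95)(1 - σ(-1.95)) = 0.1246 × 0.8754 = 0.109
∂L/∂z = ∂L/∂h · σ'(z) = -1 × 0.109 = -0.109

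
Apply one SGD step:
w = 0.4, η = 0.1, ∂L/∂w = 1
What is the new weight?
w_new = 0.3

w_new = w - η·∂L/∂w = 0.4 - 0.1×(1) = 0.4 - (0.1) = 0.3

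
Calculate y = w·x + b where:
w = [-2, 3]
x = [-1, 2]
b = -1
y = 7

y = (-2)(-1) + (3)(2) + -1 = 7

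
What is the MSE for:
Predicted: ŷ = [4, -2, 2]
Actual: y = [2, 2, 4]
MSE = 8

MSE = (1/3)((4-2)² + (-2-2)² + (2-4)²) = (1/3)(4 + 16 + 4) = 8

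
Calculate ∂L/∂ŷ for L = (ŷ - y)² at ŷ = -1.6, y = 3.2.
∂L/∂ŷ = -9.6

∂L/∂ŷ = 2(ŷ - y) = 2(-1.6 - 3.2) = 2(-4.8) = -9.6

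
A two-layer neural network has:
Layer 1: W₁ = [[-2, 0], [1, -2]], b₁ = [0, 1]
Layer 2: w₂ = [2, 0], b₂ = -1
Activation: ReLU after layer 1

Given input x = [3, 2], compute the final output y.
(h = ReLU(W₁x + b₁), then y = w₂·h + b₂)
y = -1

Layer 1 pre-activation: z₁ = [-6, 0]
After ReLU: h = [0, 0]
Layer 2 output: y = 2×0 + 0×0 + -1 = -1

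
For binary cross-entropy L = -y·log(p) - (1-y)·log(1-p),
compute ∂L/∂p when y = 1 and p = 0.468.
∂L/∂p = -2.137

∂L/∂p = -y/p + (1-y)/(1-p) = -1/0.468 + 0 = -2.137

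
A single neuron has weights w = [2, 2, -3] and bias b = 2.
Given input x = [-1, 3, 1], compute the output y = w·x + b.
y = 3

y = (2)(-1) + (2)(3) + (-3)(1) + 2 = 3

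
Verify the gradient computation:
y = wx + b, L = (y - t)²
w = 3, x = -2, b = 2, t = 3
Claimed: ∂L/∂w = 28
Correct

y = (3)(-2) + 2 = -4
∂L/∂y = 2(y - t) = 2(-4 - 3) = -14
∂y/∂w = x = -2
∂L/∂w = -14 × -2 = 28

Claimed value: 28
Correct: The correct gradient is 28.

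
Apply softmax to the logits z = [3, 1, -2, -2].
p = [0.8705, 0.1178, 0.0059, 0.0059]

exp(z) = [20.09, 2.718, 0.1353, 0.1353]
Sum = 23.07
p = [0.8705, 0.1178, 0.0059, 0.0059]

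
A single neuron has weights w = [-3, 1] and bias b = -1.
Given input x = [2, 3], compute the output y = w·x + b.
y = -4

y = (-3)(2) + (1)(3) + -1 = -4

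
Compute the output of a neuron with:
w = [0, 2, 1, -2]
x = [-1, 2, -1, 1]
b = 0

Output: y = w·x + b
y = 1

y = (0)(-1) + (2)(2) + (1)(-1) + (-2)(1) + 0 = 1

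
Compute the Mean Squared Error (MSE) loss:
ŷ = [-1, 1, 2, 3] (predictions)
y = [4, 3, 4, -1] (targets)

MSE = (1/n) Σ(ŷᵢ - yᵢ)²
MSE = 12.25

MSE = (1/4)((-1-4)² + (1-3)² + (2-4)² + (3--1)²) = (1/4)(25 + 4 + 4 + 16) = 12.25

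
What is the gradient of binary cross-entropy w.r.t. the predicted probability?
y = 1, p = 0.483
∂L/∂p = -2.07

∂L/∂p = -y/p + (1-y)/(1-p) = -1/0.483 + 0 = -2.07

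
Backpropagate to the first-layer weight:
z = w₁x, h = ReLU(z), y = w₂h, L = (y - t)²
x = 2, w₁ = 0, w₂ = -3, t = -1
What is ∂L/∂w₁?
∂L/∂w₁ = 0

Forward pass:
z = w₁x = 0×2 = 0
h = ReLU(0) = 0
y = w₂h = -3×0 = 0

Backward pass:
∂L/∂y = 2(y - t) = 2(0 - -1) = 2
∂y/∂h = w₂ = -3
∂h/∂z = 0 (ReLU derivative)
∂z/∂w₁ = x = 2

∂L/∂w₁ = 2 × -3 × 0 × 2 = 0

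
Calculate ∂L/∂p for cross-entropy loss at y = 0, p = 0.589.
∂L/∂p = 2.433

∂L/∂p = -y/p + (1-y)/(1-p) = 0 + 1/0.411 = 2.433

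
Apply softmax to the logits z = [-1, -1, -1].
p = [0.3333, 0.3333, 0.3333]

exp(z) = [0.3679, 0.3679, 0.3679]
Sum = 1.104
p = [0.3333, 0.3333, 0.3333]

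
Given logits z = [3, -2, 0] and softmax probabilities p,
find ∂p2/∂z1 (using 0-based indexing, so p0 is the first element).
∂p2/∂z1 = -0.0003005

p = softmax(z) = [0.9465, 0.006377, 0.04712]
p2 = 0.04712, p1 = 0.006377

∂p2/∂z1 = -p2 × p1 = -0.04712 × 0.006377 = -0.0003005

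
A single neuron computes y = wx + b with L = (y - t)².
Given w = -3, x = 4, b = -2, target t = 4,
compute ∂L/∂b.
∂L/∂b = -36

y = wx + b = (-3)(4) + -2 = -14
∂L/∂y = 2(y - t) = 2(-14 - 4) = -36
∂y/∂b = 1
∂L/∂b = ∂L/∂y · ∂y/∂b = -36 × 1 = -36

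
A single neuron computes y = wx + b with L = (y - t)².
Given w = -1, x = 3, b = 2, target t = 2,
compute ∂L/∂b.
∂L/∂b = -6

y = wx + b = (-1)(3) + 2 = -1
∂L/∂y = 2(y - t) = 2(-1 - 2) = -6
∂y/∂b = 1
∂L/∂b = ∂L/∂y · ∂y/∂b = -6 × 1 = -6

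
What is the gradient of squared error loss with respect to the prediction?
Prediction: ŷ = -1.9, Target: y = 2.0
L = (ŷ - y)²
∂L/∂ŷ = -7.8

∂L/∂ŷ = 2(ŷ - y) = 2(-1.9 - 2.0) = 2(-3.9) = -7.8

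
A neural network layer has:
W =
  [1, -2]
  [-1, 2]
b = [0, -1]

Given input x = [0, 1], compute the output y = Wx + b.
y = [-2, 1]

Wx = [1×0 + -2×1, -1×0 + 2×1]
   = [-2, 2]
y = Wx + b = [-2 + 0, 2 + -1] = [-2, 1]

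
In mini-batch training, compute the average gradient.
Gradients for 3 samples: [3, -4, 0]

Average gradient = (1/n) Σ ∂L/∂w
Average gradient = -0.3333

Average = (1/3)(3 + -4 + 0) = -1/3 = -0.3333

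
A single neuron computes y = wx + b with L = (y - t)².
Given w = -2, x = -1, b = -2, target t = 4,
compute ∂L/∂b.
∂L/∂b = -8

y = wx + b = (-2)(-1) + -2 = 0
∂L/∂y = 2(y - t) = 2(0 - 4) = -8
∂y/∂b = 1
∂L/∂b = ∂L/∂y · ∂y/∂b = -8 × 1 = -8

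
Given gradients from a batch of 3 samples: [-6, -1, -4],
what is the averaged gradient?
Average gradient = -3.667

Average = (1/3)(-6 + -1 + -4) = -11/3 = -3.667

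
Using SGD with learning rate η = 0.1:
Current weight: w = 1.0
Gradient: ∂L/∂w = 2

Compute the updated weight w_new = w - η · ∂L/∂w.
w_new = 0.8

w_new = w - η·∂L/∂w = 1.0 - 0.1×(2) = 1.0 - (0.2) = 0.8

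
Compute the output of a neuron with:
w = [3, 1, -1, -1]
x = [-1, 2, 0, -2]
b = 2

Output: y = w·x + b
y = 3

y = (3)(-1) + (1)(2) + (-1)(0) + (-1)(-2) + 2 = 3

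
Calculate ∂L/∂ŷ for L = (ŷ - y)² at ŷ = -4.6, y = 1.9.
∂L/∂ŷ = -13.0

∂L/∂ŷ = 2(ŷ - y) = 2(-4.6 - 1.9) = 2(-6.5) = -13.0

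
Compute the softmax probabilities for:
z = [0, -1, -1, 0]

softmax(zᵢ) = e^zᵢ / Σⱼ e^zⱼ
p = [0.3655, 0.1345, 0.1345, 0.3655]

exp(z) = [1, 0.3679, 0.3679, 1]
Sum = 2.736
p = [0.3655, 0.1345, 0.1345, 0.3655]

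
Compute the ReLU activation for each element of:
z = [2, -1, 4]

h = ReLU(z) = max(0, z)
h = [2, 0, 4]

ReLU applied element-wise: max(0,2)=2, max(0,-1)=0, max(0,4)=4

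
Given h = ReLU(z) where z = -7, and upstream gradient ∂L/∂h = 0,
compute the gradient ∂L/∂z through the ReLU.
∂L/∂z = 0

h = ReLU(-7) = 0
Since z < 0: ∂h/∂z = 0
∂L/∂z = ∂L/∂h · ∂h/∂z = 0 × 0 = 0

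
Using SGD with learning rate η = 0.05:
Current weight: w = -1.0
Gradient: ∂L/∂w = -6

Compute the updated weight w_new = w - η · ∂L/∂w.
w_new = -0.7

w_new = w - η·∂L/∂w = -1.0 - 0.05×(-6) = -1.0 - (-0.3) = -0.7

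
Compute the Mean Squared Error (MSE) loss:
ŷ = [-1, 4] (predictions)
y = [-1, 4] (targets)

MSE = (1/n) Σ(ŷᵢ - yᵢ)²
MSE = 0

MSE = (1/2)((-1--1)² + (4-4)²) = (1/2)(0 + 0) = 0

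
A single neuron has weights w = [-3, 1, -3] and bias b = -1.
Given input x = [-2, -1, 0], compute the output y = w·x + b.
y = 4

y = (-3)(-2) + (1)(-1) + (-3)(0) + -1 = 4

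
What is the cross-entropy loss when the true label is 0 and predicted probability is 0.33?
L = 0.4005

L = -0·log(0.33) - 1·log(0.67) = -log(0.67) = 0.4005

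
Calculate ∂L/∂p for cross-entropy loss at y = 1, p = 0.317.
∂L/∂p = -3.155

∂L/∂p = -y/p + (1-y)/(1-p) = -1/0.317 + 0 = -3.155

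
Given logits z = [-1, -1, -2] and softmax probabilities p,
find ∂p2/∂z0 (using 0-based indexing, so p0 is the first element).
∂p2/∂z0 = -0.06561

p = softmax(z) = [0.4223, 0.4223, 0.1554]
p2 = 0.1554, p0 = 0.4223

∂p2/∂z0 = -p2 × p0 = -0.1554 × 0.4223 = -0.06561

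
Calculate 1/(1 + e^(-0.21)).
0.5523

sigmoid(0.21) = 1/(1 + e^(-0.21)) = 1/(1 + 0.8106) = 0.5523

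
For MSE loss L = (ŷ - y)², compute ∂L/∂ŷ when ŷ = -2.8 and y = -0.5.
∂L/∂ŷ = -4.6

∂L/∂ŷ = 2(ŷ - y) = 2(-2.8 - -0.5) = 2(-2.3) = -4.6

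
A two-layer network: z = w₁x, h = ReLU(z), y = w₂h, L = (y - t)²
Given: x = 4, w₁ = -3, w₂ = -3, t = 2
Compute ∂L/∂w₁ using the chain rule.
∂L/∂w₁ = 0

Forward pass:
z = w₁x = -3×4 = -12
h = ReLU(-12) = 0
y = w₂h = -3×0 = 0

Backward pass:
∂L/∂y = 2(y - t) = 2(0 - 2) = -4
∂y/∂h = w₂ = -3
∂h/∂z = 0 (ReLU derivative)
∂z/∂w₁ = x = 4

∂L/∂w₁ = -4 × -3 × 0 × 4 = 0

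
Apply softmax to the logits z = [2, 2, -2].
p = [0.4955, 0.4955, 0.0091]

exp(z) = [7.389, 7.389, 0.1353]
Sum = 14.91
p = [0.4955, 0.4955, 0.0091]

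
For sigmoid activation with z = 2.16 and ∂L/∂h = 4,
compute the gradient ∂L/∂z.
∂L/∂z = 0.3708

σ(2.16) = 0.8966
σ'(2.16) = σ(2.16)(1 - σ(2.16)) = 0.8966 × 0.1034 = 0.09271
∂L/∂z = ∂L/∂h · σ'(z) = 4 × 0.09271 = 0.3708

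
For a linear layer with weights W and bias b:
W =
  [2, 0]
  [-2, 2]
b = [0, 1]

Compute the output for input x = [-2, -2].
y = [-4, 1]

Wx = [2×-2 + 0×-2, -2×-2 + 2×-2]
   = [-4, 0]
y = Wx + b = [-4 + 0, 0 + 1] = [-4, 1]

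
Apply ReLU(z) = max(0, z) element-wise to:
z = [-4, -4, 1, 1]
h = [0, 0, 1, 1]

ReLU applied element-wise: max(0,-4)=0, max(0,-4)=0, max(0,1)=1, max(0,1)=1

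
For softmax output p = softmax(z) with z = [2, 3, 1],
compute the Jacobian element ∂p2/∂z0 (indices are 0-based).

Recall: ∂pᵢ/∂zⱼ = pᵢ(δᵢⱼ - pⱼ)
∂p2/∂z0 = -0.02203

p = softmax(z) = [0.2447, 0.6652, 0.09003]
p2 = 0.09003, p0 = 0.2447

∂p2/∂z0 = -p2 × p0 = -0.09003 × 0.2447 = -0.02203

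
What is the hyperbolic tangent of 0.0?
0

tanh(0.0) = (e^(0.0) - e^(0.0))/(e^(0.0) + e^(0.0)) = 0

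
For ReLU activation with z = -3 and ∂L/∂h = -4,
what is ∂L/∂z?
∂L/∂z = 0

h = ReLU(-3) = 0
Since z < 0: ∂h/∂z = 0
∂L/∂z = ∂L/∂h · ∂h/∂z = -4 × 0 = 0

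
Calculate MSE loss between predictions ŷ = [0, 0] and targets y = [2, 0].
MSE = 2

MSE = (1/2)((0-2)² + (0-0)²) = (1/2)(4 + 0) = 2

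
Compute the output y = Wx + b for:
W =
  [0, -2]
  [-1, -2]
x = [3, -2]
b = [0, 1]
y = [4, 2]

Wx = [0×3 + -2×-2, -1×3 + -2×-2]
   = [4, 1]
y = Wx + b = [4 + 0, 1 + 1] = [4, 2]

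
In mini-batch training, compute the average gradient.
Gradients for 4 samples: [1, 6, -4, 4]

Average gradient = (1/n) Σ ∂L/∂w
Average gradient = 1.75

Average = (1/4)(1 + 6 + -4 + 4) = 7/4 = 1.75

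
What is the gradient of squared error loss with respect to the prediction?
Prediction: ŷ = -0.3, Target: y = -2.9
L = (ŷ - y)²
∂L/∂ŷ = 5.2

∂L/∂ŷ = 2(ŷ - y) = 2(-0.3 - -2.9) = 2(2.6) = 5.2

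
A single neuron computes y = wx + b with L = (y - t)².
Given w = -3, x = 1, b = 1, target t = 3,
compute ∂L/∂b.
∂L/∂b = -10

y = wx + b = (-3)(1) + 1 = -2
∂L/∂y = 2(y - t) = 2(-2 - 3) = -10
∂y/∂b = 1
∂L/∂b = ∂L/∂y · ∂y/∂b = -10 × 1 = -10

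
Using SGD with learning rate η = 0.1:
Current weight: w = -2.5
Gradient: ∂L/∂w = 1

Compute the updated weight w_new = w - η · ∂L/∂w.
w_new = -2.6

w_new = w - η·∂L/∂w = -2.5 - 0.1×(1) = -2.5 - (0.1) = -2.6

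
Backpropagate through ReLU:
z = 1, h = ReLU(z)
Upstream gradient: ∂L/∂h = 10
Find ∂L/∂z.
∂L/∂z = 10

h = ReLU(1) = 1
Since z > 0: ∂h/∂z = 1
∂L/∂z = ∂L/∂h · ∂h/∂z = 10 × 1 = 10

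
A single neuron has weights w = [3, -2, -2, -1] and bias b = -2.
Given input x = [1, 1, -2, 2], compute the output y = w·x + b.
y = 1

y = (3)(1) + (-2)(1) + (-2)(-2) + (-1)(2) + -2 = 1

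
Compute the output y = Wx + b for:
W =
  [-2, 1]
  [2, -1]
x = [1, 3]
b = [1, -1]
y = [2, -2]

Wx = [-2×1 + 1×3, 2×1 + -1×3]
   = [1, -1]
y = Wx + b = [1 + 1, -1 + -1] = [2, -2]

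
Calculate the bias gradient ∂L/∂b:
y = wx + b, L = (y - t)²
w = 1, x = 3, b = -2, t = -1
∂L/∂b = 4

y = wx + b = (1)(3) + -2 = 1
∂L/∂y = 2(y - t) = 2(1 - -1) = 4
∂y/∂b = 1
∂L/∂b = ∂L/∂y · ∂y/∂b = 4 × 1 = 4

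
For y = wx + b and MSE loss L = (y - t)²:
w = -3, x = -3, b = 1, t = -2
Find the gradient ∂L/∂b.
∂L/∂b = 24

y = wx + b = (-3)(-3) + 1 = 10
∂L/∂y = 2(y - t) = 2(10 - -2) = 24
∂y/∂b = 1
∂L/∂b = ∂L/∂y · ∂y/∂b = 24 × 1 = 24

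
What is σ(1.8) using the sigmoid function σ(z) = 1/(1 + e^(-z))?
0.8581

sigmoid(1.8) = 1/(1 + e^(-1.8)) = 1/(1 + 0.1653) = 0.8581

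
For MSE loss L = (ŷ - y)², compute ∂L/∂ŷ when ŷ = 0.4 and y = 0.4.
∂L/∂ŷ = 0.0

∂L/∂ŷ = 2(ŷ - y) = 2(0.4 - 0.4) = 2(0.0) = 0.0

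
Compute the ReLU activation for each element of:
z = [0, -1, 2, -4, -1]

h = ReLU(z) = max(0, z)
h = [0, 0, 2, 0, 0]

ReLU applied element-wise: max(0,0)=0, max(0,-1)=0, max(0,2)=2, max(0,-4)=0, max(0,-1)=0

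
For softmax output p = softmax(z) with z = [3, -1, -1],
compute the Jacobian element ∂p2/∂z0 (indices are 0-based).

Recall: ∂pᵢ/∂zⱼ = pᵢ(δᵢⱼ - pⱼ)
∂p2/∂z0 = -0.01704

p = softmax(z) = [0.9647, 0.01767, 0.01767]
p2 = 0.01767, p0 = 0.9647

∂p2/∂z0 = -p2 × p0 = -0.01767 × 0.9647 = -0.01704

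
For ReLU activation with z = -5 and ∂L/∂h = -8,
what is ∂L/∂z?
∂L/∂z = 0

h = ReLU(-5) = 0
Since z < 0: ∂h/∂z = 0
∂L/∂z = ∂L/∂h · ∂h/∂z = -8 × 0 = 0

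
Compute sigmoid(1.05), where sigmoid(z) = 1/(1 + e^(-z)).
0.7408

sigmoid(1.05) = 1/(1 + e^(-1.05)) = 1/(1 + 0.3499) = 0.7408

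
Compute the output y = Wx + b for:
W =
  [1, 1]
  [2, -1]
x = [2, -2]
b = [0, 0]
y = [0, 6]

Wx = [1×2 + 1×-2, 2×2 + -1×-2]
   = [0, 6]
y = Wx + b = [0 + 0, 6 + 0] = [0, 6]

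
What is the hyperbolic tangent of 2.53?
0.9874

tanh(2.53) = (e^(2.53) - e^(-2.53))/(e^(2.53) + e^(-2.53)) = 0.9874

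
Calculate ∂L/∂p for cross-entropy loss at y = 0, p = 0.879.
∂L/∂p = 8.264

∂L/∂p = -y/p + (1-y)/(1-p) = 0 + 1/0.121 = 8.264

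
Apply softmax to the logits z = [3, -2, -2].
p = [0.9867, 0.0066, 0.0066]

exp(z) = [20.09, 0.1353, 0.1353]
Sum = 20.36
p = [0.9867, 0.0066, 0.0066]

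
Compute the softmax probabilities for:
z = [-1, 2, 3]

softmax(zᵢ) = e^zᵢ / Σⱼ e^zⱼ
p = [0.0132, 0.2654, 0.7214]

exp(z) = [0.3679, 7.389, 20.09]
Sum = 27.84
p = [0.0132, 0.2654, 0.7214]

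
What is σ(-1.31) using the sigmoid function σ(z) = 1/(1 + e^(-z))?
0.2125

sigmoid(-1.31) = 1/(1 + e^(1.31)) = 1/(1 + 3.706) = 0.2125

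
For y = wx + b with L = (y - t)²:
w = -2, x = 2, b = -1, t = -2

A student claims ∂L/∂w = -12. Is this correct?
Correct

y = (-2)(2) + -1 = -5
∂L/∂y = 2(y - t) = 2(-5 - -2) = -6
∂y/∂w = x = 2
∂L/∂w = -6 × 2 = -12

Claimed value: -12
Correct: The correct gradient is -12.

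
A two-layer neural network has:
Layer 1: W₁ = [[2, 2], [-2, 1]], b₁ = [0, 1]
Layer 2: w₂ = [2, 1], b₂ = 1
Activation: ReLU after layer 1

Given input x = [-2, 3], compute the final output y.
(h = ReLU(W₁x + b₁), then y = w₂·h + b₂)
y = 13

Layer 1 pre-activation: z₁ = [2, 8]
After ReLU: h = [2, 8]
Layer 2 output: y = 2×2 + 1×8 + 1 = 13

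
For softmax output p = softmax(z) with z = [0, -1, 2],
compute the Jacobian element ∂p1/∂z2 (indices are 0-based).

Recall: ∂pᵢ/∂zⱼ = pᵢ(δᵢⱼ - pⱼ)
∂p1/∂z2 = -0.03545

p = softmax(z) = [0.1142, 0.04201, 0.8438]
p1 = 0.04201, p2 = 0.8438

∂p1/∂z2 = -p1 × p2 = -0.04201 × 0.8438 = -0.03545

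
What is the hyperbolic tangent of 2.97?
0.9947

tanh(2.97) = (e^(2.97) - e^(-2.97))/(e^(2.97) + e^(-2.97)) = 0.9947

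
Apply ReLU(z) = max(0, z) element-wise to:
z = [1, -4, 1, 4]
h = [1, 0, 1, 4]

ReLU applied element-wise: max(0,1)=1, max(0,-4)=0, max(0,1)=1, max(0,4)=4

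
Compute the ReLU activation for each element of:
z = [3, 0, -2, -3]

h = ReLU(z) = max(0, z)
h = [3, 0, 0, 0]

ReLU applied element-wise: max(0,3)=3, max(0,0)=0, max(0,-2)=0, max(0,-3)=0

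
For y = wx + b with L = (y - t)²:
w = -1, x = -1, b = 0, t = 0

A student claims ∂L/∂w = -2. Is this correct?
Correct

y = (-1)(-1) + 0 = 1
∂L/∂y = 2(y - t) = 2(1 - 0) = 2
∂y/∂w = x = -1
∂L/∂w = 2 × -1 = -2

Claimed value: -2
Correct: The correct gradient is -2.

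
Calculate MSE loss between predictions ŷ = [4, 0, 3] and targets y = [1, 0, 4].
MSE = 3.333

MSE = (1/3)((4-1)² + (0-0)² + (3-4)²) = (1/3)(9 + 0 + 1) = 3.333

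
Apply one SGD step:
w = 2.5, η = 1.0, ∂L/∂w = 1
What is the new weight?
w_new = 1.5

w_new = w - η·∂L/∂w = 2.5 - 1.0×(1) = 2.5 - (1) = 1.5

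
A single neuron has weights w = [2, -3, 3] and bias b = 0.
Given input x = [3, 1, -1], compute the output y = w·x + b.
y = 0

y = (2)(3) + (-3)(1) + (3)(-1) + 0 = 0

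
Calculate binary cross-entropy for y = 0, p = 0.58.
L = 0.8675

L = -0·log(0.58) - 1·log(0.42) = -log(0.42) = 0.8675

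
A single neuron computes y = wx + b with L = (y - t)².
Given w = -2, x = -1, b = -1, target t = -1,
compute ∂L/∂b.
∂L/∂b = 4

y = wx + b = (-2)(-1) + -1 = 1
∂L/∂y = 2(y - t) = 2(1 - -1) = 4
∂y/∂b = 1
∂L/∂b = ∂L/∂y · ∂y/∂b = 4 × 1 = 4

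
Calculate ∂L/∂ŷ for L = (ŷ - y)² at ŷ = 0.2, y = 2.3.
∂L/∂ŷ = -4.2

∂L/∂ŷ = 2(ŷ - y) = 2(0.2 - 2.3) = 2(-2.1) = -4.2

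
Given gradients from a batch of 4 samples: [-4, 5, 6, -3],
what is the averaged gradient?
Average gradient = 1

Average = (1/4)(-4 + 5 + 6 + -3) = 4/4 = 1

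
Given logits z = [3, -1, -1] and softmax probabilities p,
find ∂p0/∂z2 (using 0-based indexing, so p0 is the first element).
∂p0/∂z2 = -0.01704

p = softmax(z) = [0.9647, 0.01767, 0.01767]
p0 = 0.9647, p2 = 0.01767

∂p0/∂z2 = -p0 × p2 = -0.9647 × 0.01767 = -0.01704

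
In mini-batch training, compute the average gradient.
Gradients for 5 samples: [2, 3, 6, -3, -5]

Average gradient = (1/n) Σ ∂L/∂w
Average gradient = 0.6

Average = (1/5)(2 + 3 + 6 + -3 + -5) = 3/5 = 0.6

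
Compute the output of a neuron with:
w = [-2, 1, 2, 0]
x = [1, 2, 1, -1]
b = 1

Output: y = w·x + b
y = 3

y = (-2)(1) + (1)(2) + (2)(1) + (0)(-1) + 1 = 3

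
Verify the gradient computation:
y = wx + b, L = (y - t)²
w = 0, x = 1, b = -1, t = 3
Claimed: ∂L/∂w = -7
Incorrect

y = (0)(1) + -1 = -1
∂L/∂y = 2(y - t) = 2(-1 - 3) = -8
∂y/∂w = x = 1
∂L/∂w = -8 × 1 = -8

Claimed value: -7
Incorrect: The correct gradient is -8.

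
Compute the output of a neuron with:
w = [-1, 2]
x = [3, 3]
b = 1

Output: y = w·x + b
y = 4

y = (-1)(3) + (2)(3) + 1 = 4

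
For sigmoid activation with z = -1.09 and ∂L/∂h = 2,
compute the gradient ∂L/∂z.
∂L/∂z = 0.3766

σ(-1.09) = 0.2516
σ'(-1.09) = σ(-1.09)(1 - σ(-1.09)) = 0.2516 × 0.7484 = 0.1883
∂L/∂z = ∂L/∂h · σ'(z) = 2 × 0.1883 = 0.3766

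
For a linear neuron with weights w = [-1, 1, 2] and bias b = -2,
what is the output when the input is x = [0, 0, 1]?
y = 0

y = (-1)(0) + (1)(0) + (2)(1) + -2 = 0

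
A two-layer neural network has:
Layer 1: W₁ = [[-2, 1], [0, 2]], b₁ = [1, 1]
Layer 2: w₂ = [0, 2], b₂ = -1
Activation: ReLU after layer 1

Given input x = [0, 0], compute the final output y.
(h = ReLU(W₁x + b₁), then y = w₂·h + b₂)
y = 1

Layer 1 pre-activation: z₁ = [1, 1]
After ReLU: h = [1, 1]
Layer 2 output: y = 0×1 + 2×1 + -1 = 1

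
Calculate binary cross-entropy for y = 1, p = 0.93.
L = 0.07257

L = -1·log(0.93) - 0·log(0.07) = -log(0.93) = 0.07257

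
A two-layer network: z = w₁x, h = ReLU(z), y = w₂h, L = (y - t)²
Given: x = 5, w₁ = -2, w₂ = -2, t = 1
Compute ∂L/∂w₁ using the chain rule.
∂L/∂w₁ = 0

Forward pass:
z = w₁x = -2×5 = -10
h = ReLU(-10) = 0
y = w₂h = -2×0 = 0

Backward pass:
∂L/∂y = 2(y - t) = 2(0 - 1) = -2
∂y/∂h = w₂ = -2
∂h/∂z = 0 (ReLU derivative)
∂z/∂w₁ = x = 5

∂L/∂w₁ = -2 × -2 × 0 × 5 = 0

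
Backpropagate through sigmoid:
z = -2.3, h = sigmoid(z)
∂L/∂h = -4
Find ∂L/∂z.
∂L/∂z = -0.3313

σ(-2.3) = 0.09112
σ'(-2.3) = σ(-2.3)(1 - σ(-2.3)) = 0.09112 × 0.9089 = 0.08282
∂L/∂z = ∂L/∂h · σ'(z) = -4 × 0.08282 = -0.3313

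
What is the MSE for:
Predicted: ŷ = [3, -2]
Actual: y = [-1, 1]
MSE = 12.5

MSE = (1/2)((3--1)² + (-2-1)²) = (1/2)(16 + 9) = 12.5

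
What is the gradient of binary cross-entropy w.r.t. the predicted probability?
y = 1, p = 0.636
∂L/∂p = -1.572

∂L/∂p = -y/p + (1-y)/(1-p) = -1/0.636 + 0 = -1.572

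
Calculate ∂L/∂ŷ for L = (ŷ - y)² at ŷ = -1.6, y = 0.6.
∂L/∂ŷ = -4.4

∂L/∂ŷ = 2(ŷ - y) = 2(-1.6 - 0.6) = 2(-2.2) = -4.4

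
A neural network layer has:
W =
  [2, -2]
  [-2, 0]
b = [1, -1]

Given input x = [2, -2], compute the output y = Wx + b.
y = [9, -5]

Wx = [2×2 + -2×-2, -2×2 + 0×-2]
   = [8, -4]
y = Wx + b = [8 + 1, -4 + -1] = [9, -5]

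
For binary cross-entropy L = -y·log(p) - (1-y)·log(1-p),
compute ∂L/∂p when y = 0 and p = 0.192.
∂L/∂p = 1.238

∂L/∂p = -y/p + (1-y)/(1-p) = 0 + 1/0.808 = 1.238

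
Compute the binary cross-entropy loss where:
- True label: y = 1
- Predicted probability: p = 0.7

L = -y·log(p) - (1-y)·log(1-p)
L = 0.3567

L = -1·log(0.7) - 0·log(0.3) = -log(0.7) = 0.3567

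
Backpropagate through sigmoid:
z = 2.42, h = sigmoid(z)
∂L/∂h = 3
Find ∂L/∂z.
∂L/∂z = 0.225

σ(2.42) = 0.9183
σ'(2.42) = σ(2.42)(1 - σ(2.42)) = 0.9183 × 0.08166 = 0.07499
∂L/∂z = ∂L/∂h · σ'(z) = 3 × 0.07499 = 0.225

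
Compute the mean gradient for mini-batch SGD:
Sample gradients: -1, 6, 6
Average gradient = 3.667

Average = (1/3)(-1 + 6 + 6) = 11/3 = 3.667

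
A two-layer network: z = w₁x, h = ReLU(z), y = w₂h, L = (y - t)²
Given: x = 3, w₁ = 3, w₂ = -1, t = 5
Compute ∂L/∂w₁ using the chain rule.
∂L/∂w₁ = 84

Forward pass:
z = w₁x = 3×3 = 9
h = ReLU(9) = 9
y = w₂h = -1×9 = -9

Backward pass:
∂L/∂y = 2(y - t) = 2(-9 - 5) = -28
∂y/∂h = w₂ = -1
∂h/∂z = 1 (ReLU derivative)
∂z/∂w₁ = x = 3

∂L/∂w₁ = -28 × -1 × 1 × 3 = 84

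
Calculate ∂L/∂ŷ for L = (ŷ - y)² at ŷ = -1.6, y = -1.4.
∂L/∂ŷ = -0.4

∂L/∂ŷ = 2(ŷ - y) = 2(-1.6 - -1.4) = 2(-0.2) = -0.4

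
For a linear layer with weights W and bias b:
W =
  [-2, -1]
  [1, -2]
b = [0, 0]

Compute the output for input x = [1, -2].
y = [0, 5]

Wx = [-2×1 + -1×-2, 1×1 + -2×-2]
   = [0, 5]
y = Wx + b = [0 + 0, 5 + 0] = [0, 5]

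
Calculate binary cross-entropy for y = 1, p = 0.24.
L = 1.427

L = -1·log(0.24) - 0·log(0.76) = -log(0.24) = 1.427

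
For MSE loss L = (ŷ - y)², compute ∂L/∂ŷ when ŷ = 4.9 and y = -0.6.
∂L/∂ŷ = 11.0

∂L/∂ŷ = 2(ŷ - y) = 2(4.9 - -0.6) = 2(5.5) = 11.0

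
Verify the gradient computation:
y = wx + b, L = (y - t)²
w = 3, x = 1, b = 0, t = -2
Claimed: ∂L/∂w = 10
Correct

y = (3)(1) + 0 = 3
∂L/∂y = 2(y - t) = 2(3 - -2) = 10
∂y/∂w = x = 1
∂L/∂w = 10 × 1 = 10

Claimed value: 10
Correct: The correct gradient is 10.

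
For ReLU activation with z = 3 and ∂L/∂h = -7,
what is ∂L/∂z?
∂L/∂z = -7

h = ReLU(3) = 3
Since z > 0: ∂h/∂z = 1
∂L/∂z = ∂L/∂h · ∂h/∂z = -7 × 1 = -7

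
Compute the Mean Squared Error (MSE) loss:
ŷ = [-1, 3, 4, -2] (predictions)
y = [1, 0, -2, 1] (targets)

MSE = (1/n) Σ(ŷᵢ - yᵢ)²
MSE = 14.5

MSE = (1/4)((-1-1)² + (3-0)² + (4--2)² + (-2-1)²) = (1/4)(4 + 9 + 36 + 9) = 14.5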